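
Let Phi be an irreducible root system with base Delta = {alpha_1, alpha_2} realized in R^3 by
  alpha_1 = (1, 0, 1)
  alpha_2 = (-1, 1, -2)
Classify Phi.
Compute the Cartan integers a_ij = 2(alpha_i, alpha_j)/(alpha_j, alpha_j); the resulting 2x2 Cartan matrix is
[[2, -1], [-3, 2]].
The roots have two lengths (squared-length ratio 3:1); the short ones are alpha_{1}. The associated Dynkin diagram is two nodes joined by a triple edge (G_2), so the type is G_2.

type G_2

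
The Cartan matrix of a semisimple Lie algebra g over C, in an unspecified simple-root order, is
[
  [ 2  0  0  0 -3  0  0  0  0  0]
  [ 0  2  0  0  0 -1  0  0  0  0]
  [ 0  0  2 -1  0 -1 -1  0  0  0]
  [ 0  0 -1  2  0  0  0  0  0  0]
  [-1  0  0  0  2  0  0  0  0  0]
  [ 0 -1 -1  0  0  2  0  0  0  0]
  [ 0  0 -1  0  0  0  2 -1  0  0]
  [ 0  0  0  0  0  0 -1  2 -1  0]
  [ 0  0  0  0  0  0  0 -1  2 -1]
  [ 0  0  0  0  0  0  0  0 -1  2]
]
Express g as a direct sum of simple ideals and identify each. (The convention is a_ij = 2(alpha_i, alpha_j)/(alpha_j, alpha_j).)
E_8 ⊕ G_2

The diagram associated to this matrix has two connected components: the simple roots {alpha_2, alpha_3, alpha_4, alpha_6, alpha_7, alpha_8, alpha_9, alpha_10} form a chain of 7 nodes with one extra node attached to the third node from one end (E_8), and {alpha_1, alpha_5} form two nodes joined by a triple edge (G_2). A semisimple Lie algebra decomposes uniquely as the direct sum of simple ideals, one per connected component of its Dynkin diagram, so g ≅ E_8 ⊕ G_2 (dimension 248 + 14 = 262).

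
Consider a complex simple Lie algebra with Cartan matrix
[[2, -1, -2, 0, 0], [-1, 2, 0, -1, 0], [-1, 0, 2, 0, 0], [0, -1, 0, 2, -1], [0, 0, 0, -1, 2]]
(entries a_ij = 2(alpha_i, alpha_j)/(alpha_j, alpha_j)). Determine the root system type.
B_5 (so(11))

The matrix has rank 5 with 2's on the diagonal. Reading the off-diagonal entries as Dynkin edges (a single edge where a_ij = a_ji = -1; a double or triple edge where a_ij * a_ji = 2 or 3), the diagram is a chain of 5 nodes with a double edge at one end; the terminal node there is the unique short simple root (B_5). One simple-root ordering that puts it in standard form is (alpha_5, alpha_4, alpha_2, alpha_1, alpha_3). So the algebra is type B_5, i.e. so(11).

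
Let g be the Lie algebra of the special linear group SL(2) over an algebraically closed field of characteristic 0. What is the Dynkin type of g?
This is sl(2), which has dimension 2^2 - 1 = 3 and rank 2 - 1 = 1 (a Cartan subalgebra is the diagonal traceless matrices). In the classification of classical Lie algebras, the special linear algebra sl(n+1) has type A_n; here n = 1, so the Dynkin diagram is a chain of 1 nodes with single edges (A_1). Hence the type is A_1.

A_1 (sl(2))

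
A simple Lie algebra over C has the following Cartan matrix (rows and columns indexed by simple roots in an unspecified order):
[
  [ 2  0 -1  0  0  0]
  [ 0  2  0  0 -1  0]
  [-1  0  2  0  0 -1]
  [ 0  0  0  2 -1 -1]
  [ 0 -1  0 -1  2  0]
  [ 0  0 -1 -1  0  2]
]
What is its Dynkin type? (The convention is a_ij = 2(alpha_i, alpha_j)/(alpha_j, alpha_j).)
A_6

The matrix has rank 6 with 2's on the diagonal. Reading the off-diagonal entries as Dynkin edges (a single edge where a_ij = a_ji = -1; a double or triple edge where a_ij * a_ji = 2 or 3), the diagram is a chain of 6 nodes with single edges (A_6). One simple-root ordering that puts it in standard form is (alpha_1, alpha_3, alpha_6, alpha_4, alpha_5, alpha_2). So the algebra is type A_6, i.e. sl(7).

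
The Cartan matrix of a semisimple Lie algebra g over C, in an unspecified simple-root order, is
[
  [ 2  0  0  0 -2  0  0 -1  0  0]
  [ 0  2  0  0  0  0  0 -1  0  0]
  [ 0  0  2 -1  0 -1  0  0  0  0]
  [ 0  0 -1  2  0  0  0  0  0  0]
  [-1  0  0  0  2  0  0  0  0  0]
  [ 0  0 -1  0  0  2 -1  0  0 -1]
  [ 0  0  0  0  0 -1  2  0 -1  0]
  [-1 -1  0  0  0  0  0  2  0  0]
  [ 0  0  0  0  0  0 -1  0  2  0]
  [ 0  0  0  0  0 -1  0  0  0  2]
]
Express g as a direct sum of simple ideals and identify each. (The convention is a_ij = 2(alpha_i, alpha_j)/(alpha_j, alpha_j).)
B_4 + E_6

The diagram associated to this matrix has two connected components: the simple roots {alpha_1, alpha_2, alpha_5, alpha_8} form a chain of 4 nodes with a double edge at one end; the terminal node there is the unique short simple root (B_4), and {alpha_3, alpha_4, alpha_6, alpha_7, alpha_9, alpha_10} form a chain of 5 nodes with one extra node attached to the third node from one end (E_6). A semisimple Lie algebra decomposes uniquely as the direct sum of simple ideals, one per connected component of its Dynkin diagram, so g ≅ B_4 ⊕ E_6 (dimension 36 + 78 = 114).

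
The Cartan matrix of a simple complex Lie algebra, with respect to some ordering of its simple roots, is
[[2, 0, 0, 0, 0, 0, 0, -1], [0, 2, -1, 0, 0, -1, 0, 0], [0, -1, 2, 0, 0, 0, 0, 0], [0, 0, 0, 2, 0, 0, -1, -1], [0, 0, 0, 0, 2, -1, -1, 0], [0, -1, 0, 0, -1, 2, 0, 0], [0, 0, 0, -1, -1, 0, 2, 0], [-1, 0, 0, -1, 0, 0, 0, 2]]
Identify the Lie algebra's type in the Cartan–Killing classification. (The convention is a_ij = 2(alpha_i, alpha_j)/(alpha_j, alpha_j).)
The matrix has rank 8 with 2's on the diagonal. Reading the off-diagonal entries as Dynkin edges (a single edge where a_ij = a_ji = -1; a double or triple edge where a_ij * a_ji = 2 or 3), the diagram is a chain of 8 nodes with single edges (A_8). One simple-root ordering that puts it in standard form is (alpha_3, alpha_2, alpha_6, alpha_5, alpha_7, alpha_4, alpha_8, alpha_1). So the algebra is type A_8, i.e. sl(9).

A_8 (sl(9))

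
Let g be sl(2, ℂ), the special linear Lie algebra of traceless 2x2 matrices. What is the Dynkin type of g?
This is sl(2), which has dimension 2^2 - 1 = 3 and rank 2 - 1 = 1 (a Cartan subalgebra is the diagonal traceless matrices). In the classification of classical Lie algebras, the special linear algebra sl(n+1) has type A_n; here n = 1, so the Dynkin diagram is a chain of 1 nodes with single edges (A_1). Hence the type is A_1.

A_1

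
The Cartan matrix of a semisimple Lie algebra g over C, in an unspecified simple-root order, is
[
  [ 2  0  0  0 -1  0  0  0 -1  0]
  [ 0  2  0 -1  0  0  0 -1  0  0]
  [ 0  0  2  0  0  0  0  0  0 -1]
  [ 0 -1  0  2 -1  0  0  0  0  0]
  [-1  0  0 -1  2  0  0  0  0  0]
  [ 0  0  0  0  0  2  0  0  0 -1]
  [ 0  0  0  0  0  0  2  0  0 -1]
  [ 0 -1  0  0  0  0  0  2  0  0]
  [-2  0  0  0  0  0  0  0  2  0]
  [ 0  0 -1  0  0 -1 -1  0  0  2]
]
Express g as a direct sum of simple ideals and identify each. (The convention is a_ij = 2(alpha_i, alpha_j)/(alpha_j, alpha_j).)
The diagram associated to this matrix has two connected components: the simple roots {alpha_1, alpha_2, alpha_4, alpha_5, alpha_8, alpha_9} form a chain of 6 nodes with a double edge at one end; the terminal node there is the unique long simple root (C_6), and {alpha_3, alpha_6, alpha_7, alpha_10} form a chain of 2 nodes with a fork of two nodes at one end (D_4). A semisimple Lie algebra decomposes uniquely as the direct sum of simple ideals, one per connected component of its Dynkin diagram, so g ≅ C_6 ⊕ D_4 (dimension 78 + 28 = 106).

C_6 + D_4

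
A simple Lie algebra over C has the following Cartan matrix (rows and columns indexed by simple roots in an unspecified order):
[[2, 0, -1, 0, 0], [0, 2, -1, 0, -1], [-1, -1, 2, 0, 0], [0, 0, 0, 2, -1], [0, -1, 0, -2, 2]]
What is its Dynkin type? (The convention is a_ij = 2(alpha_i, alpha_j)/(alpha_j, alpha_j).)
The matrix has rank 5 with 2's on the diagonal. Reading the off-diagonal entries as Dynkin edges (a single edge where a_ij = a_ji = -1; a double or triple edge where a_ij * a_ji = 2 or 3), the diagram is a chain of 5 nodes with a double edge at one end; the terminal node there is the unique short simple root (B_5). One simple-root ordering that puts it in standard form is (alpha_1, alpha_3, alpha_2, alpha_5, alpha_4). So the algebra is type B_5, i.e. so(11).

B5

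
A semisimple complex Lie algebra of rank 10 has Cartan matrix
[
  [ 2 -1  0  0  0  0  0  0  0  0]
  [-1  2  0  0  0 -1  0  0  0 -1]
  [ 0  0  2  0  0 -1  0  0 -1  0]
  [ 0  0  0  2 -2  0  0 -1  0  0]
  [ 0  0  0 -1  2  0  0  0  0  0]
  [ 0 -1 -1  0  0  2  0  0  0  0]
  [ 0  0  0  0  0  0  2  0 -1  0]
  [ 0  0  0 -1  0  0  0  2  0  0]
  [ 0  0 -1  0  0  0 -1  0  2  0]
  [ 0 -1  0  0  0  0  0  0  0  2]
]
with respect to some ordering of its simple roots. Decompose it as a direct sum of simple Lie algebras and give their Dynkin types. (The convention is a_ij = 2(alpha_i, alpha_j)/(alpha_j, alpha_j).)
The diagram associated to this matrix has two connected components: the simple roots {alpha_4, alpha_5, alpha_8} form a chain of 3 nodes with a double edge at one end; the terminal node there is the unique short simple root (B_3), and {alpha_1, alpha_2, alpha_3, alpha_6, alpha_7, alpha_9, alpha_10} form a chain of 5 nodes with a fork of two nodes at one end (D_7). A semisimple Lie algebra decomposes uniquely as the direct sum of simple ideals, one per connected component of its Dynkin diagram, so g ≅ B_3 ⊕ D_7 (dimension 21 + 91 = 112).

B_3 + D_7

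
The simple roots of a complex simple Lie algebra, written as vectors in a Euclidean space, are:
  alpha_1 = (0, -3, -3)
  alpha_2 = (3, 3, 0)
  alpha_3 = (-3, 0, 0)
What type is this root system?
Compute the Cartan integers a_ij = 2(alpha_i, alpha_j)/(alpha_j, alpha_j); the resulting 3x3 Cartan matrix is
[[2, -1, 0], [-1, 2, -2], [0, -1, 2]].
The roots have two lengths (squared-length ratio 2:1); the short ones are alpha_{3}. The associated Dynkin diagram is a chain of 3 nodes with a double edge at one end; the terminal node there is the unique short simple root (B_3), so the type is B_3 (the algebra so(7)).

B_3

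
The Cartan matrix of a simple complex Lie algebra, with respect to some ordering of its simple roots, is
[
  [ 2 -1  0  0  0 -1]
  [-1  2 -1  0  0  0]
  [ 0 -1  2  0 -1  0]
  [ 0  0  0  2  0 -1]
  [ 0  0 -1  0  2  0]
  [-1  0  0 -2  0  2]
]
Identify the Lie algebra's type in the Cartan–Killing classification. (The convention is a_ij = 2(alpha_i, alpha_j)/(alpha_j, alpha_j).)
B_6 (so(13))

The matrix has rank 6 with 2's on the diagonal. Reading the off-diagonal entries as Dynkin edges (a single edge where a_ij = a_ji = -1; a double or triple edge where a_ij * a_ji = 2 or 3), the diagram is a chain of 6 nodes with a double edge at one end; the terminal node there is the unique short simple root (B_6). One simple-root ordering that puts it in standard form is (alpha_5, alpha_3, alpha_2, alpha_1, alpha_6, alpha_4). So the algebra is type B_6, i.e. so(13).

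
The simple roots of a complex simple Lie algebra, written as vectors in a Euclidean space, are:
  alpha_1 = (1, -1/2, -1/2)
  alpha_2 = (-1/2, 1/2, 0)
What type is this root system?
Compute the Cartan integers a_ij = 2(alpha_i, alpha_j)/(alpha_j, alpha_j); the resulting 2x2 Cartan matrix is
[[2, -3], [-1, 2]].
The roots have two lengths (squared-length ratio 3:1); the short ones are alpha_{2}. The associated Dynkin diagram is two nodes joined by a triple edge (G_2), so the type is G_2.

type G_2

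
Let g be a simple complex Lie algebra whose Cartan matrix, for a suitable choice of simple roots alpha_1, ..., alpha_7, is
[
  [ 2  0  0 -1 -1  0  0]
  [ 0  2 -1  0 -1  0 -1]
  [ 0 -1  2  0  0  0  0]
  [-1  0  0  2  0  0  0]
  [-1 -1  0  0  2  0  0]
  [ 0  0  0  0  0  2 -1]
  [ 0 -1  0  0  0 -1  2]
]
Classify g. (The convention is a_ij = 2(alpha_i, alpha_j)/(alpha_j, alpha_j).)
The matrix has rank 7 with 2's on the diagonal. Reading the off-diagonal entries as Dynkin edges (a single edge where a_ij = a_ji = -1; a double or triple edge where a_ij * a_ji = 2 or 3), the diagram is a chain of 6 nodes with one extra node attached to the third node from one end (E_7). One simple-root ordering that puts it in standard form is (alpha_6, alpha_3, alpha_7, alpha_2, alpha_5, alpha_1, alpha_4). So the algebra is type E_7.

E_7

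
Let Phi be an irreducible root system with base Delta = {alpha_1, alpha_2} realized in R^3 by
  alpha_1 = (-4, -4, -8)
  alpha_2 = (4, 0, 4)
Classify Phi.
G_2

Compute the Cartan integers a_ij = 2(alpha_i, alpha_j)/(alpha_j, alpha_j); the resulting 2x2 Cartan matrix is
[[2, -3], [-1, 2]].
The roots have two lengths (squared-length ratio 3:1); the short ones are alpha_{2}. The associated Dynkin diagram is two nodes joined by a triple edge (G_2), so the type is G_2.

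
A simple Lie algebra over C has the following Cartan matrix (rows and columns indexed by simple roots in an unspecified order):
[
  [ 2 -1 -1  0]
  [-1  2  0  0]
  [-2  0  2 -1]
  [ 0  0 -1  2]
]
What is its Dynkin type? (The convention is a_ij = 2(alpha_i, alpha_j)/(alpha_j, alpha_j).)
The matrix has rank 4 with 2's on the diagonal. Reading the off-diagonal entries as Dynkin edges (a single edge where a_ij = a_ji = -1; a double or triple edge where a_ij * a_ji = 2 or 3), the diagram is a chain of 4 nodes with a double edge between the middle two (F_4). One simple-root ordering that puts it in standard form is (alpha_4, alpha_3, alpha_1, alpha_2). So the algebra is type F_4.

F_4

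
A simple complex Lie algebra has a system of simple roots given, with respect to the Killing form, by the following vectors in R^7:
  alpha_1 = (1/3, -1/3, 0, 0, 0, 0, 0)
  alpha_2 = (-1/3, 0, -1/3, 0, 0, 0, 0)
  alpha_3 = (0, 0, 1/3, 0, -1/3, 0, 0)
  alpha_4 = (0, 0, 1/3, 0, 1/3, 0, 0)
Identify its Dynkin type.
Compute the Cartan integers a_ij = 2(alpha_i, alpha_j)/(alpha_j, alpha_j); the resulting 4x4 Cartan matrix is
[[2, -1, 0, 0], [-1, 2, -1, -1], [0, -1, 2, 0], [0, -1, 0, 2]].
All simple roots have the same length, so the diagram is simply laced. The associated Dynkin diagram is a chain of 2 nodes with a fork of two nodes at one end (D_4), so the type is D_4 (the algebra so(8)).

D_4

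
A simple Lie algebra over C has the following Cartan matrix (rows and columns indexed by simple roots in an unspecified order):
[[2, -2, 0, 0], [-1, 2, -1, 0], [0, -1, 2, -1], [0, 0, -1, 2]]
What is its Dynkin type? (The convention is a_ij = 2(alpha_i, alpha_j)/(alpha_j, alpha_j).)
C4

The matrix has rank 4 with 2's on the diagonal. Reading the off-diagonal entries as Dynkin edges (a single edge where a_ij = a_ji = -1; a double or triple edge where a_ij * a_ji = 2 or 3), the diagram is a chain of 4 nodes with a double edge at one end; the terminal node there is the unique long simple root (C_4). One simple-root ordering that puts it in standard form is (alpha_4, alpha_3, alpha_2, alpha_1). So the algebra is type C_4, i.e. sp(8).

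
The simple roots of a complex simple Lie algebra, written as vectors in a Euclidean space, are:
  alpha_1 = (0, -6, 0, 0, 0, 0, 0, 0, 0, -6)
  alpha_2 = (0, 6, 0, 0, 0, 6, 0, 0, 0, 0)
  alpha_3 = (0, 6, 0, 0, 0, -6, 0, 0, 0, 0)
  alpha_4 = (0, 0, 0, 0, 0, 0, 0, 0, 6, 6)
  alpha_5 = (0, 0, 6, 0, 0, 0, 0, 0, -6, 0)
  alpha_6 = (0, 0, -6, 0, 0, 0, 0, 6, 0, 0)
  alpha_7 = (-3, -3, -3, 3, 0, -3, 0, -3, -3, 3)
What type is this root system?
Compute the Cartan integers a_ij = 2(alpha_i, alpha_j)/(alpha_j, alpha_j); the resulting 7x7 Cartan matrix is
[[2, -1, -1, -1, 0, 0, 0], [-1, 2, 0, 0, 0, 0, -1], [-1, 0, 2, 0, 0, 0, 0], [-1, 0, 0, 2, -1, 0, 0], [0, 0, 0, -1, 2, -1, 0], [0, 0, 0, 0, -1, 2, 0], [0, -1, 0, 0, 0, 0, 2]].
All simple roots have the same length, so the diagram is simply laced. The associated Dynkin diagram is a chain of 6 nodes with one extra node attached to the third node from one end (E_7), so the type is E_7.

type E_7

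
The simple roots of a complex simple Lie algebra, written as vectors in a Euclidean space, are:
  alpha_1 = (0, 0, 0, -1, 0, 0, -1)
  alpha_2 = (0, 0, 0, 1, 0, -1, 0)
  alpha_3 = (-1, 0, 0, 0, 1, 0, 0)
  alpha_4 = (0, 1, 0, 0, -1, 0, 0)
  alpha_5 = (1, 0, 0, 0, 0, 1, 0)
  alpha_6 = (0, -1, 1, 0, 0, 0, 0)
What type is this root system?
A_6 (sl(7))

Compute the Cartan integers a_ij = 2(alpha_i, alpha_j)/(alpha_j, alpha_j); the resulting 6x6 Cartan matrix is
[[2, -1, 0, 0, 0, 0], [-1, 2, 0, 0, -1, 0], [0, 0, 2, -1, -1, 0], [0, 0, -1, 2, 0, -1], [0, -1, -1, 0, 2, 0], [0, 0, 0, -1, 0, 2]].
All simple roots have the same length, so the diagram is simply laced. The associated Dynkin diagram is a chain of 6 nodes with single edges (A_6), so the type is A_6 (the algebra sl(7)).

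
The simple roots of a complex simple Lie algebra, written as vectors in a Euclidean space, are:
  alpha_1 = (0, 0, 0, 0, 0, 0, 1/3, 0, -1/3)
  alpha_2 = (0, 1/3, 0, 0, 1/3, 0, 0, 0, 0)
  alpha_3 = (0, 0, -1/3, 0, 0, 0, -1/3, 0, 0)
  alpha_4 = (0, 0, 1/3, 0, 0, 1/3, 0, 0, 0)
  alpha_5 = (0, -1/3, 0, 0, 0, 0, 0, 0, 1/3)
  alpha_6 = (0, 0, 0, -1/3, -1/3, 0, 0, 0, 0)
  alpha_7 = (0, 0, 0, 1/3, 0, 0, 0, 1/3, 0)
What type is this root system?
A7

Compute the Cartan integers a_ij = 2(alpha_i, alpha_j)/(alpha_j, alpha_j); the resulting 7x7 Cartan matrix is
[[2, 0, -1, 0, -1, 0, 0], [0, 2, 0, 0, -1, -1, 0], [-1, 0, 2, -1, 0, 0, 0], [0, 0, -1, 2, 0, 0, 0], [-1, -1, 0, 0, 2, 0, 0], [0, -1, 0, 0, 0, 2, -1], [0, 0, 0, 0, 0, -1, 2]].
All simple roots have the same length, so the diagram is simply laced. The associated Dynkin diagram is a chain of 7 nodes with single edges (A_7), so the type is A_7 (the algebra sl(8)).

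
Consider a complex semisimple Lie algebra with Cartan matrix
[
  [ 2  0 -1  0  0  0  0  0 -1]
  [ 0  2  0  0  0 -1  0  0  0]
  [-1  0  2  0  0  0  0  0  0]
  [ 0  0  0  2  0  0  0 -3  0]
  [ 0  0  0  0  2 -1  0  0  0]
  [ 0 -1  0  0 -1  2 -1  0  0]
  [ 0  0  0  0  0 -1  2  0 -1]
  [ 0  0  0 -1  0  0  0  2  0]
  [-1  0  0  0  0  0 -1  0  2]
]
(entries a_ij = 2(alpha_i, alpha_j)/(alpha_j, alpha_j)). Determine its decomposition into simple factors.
D_7 ⊕ G_2

The diagram associated to this matrix has two connected components: the simple roots {alpha_1, alpha_2, alpha_3, alpha_5, alpha_6, alpha_7, alpha_9} form a chain of 5 nodes with a fork of two nodes at one end (D_7), and {alpha_4, alpha_8} form two nodes joined by a triple edge (G_2). A semisimple Lie algebra decomposes uniquely as the direct sum of simple ideals, one per connected component of its Dynkin diagram, so g ≅ D_7 ⊕ G_2 (dimension 91 + 14 = 105).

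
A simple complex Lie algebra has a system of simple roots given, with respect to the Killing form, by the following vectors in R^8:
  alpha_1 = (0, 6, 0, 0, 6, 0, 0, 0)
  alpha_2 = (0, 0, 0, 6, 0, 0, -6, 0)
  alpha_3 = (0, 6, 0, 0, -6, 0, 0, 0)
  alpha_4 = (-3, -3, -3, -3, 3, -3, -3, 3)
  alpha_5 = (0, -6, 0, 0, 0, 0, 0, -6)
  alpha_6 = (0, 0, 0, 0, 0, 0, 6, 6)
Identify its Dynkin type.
Compute the Cartan integers a_ij = 2(alpha_i, alpha_j)/(alpha_j, alpha_j); the resulting 6x6 Cartan matrix is
[[2, 0, 0, 0, -1, 0], [0, 2, 0, 0, 0, -1], [0, 0, 2, -1, -1, 0], [0, 0, -1, 2, 0, 0], [-1, 0, -1, 0, 2, -1], [0, -1, 0, 0, -1, 2]].
All simple roots have the same length, so the diagram is simply laced. The associated Dynkin diagram is a chain of 5 nodes with one extra node attached to the third node from one end (E_6), so the type is E_6.

E6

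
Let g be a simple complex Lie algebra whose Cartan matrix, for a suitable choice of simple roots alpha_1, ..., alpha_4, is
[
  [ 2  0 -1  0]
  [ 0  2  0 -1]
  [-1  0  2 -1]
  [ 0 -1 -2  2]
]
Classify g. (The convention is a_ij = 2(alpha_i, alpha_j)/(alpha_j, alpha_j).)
type F_4

The matrix has rank 4 with 2's on the diagonal. Reading the off-diagonal entries as Dynkin edges (a single edge where a_ij = a_ji = -1; a double or triple edge where a_ij * a_ji = 2 or 3), the diagram is a chain of 4 nodes with a double edge between the middle two (F_4). One simple-root ordering that puts it in standard form is (alpha_2, alpha_4, alpha_3, alpha_1). So the algebra is type F_4.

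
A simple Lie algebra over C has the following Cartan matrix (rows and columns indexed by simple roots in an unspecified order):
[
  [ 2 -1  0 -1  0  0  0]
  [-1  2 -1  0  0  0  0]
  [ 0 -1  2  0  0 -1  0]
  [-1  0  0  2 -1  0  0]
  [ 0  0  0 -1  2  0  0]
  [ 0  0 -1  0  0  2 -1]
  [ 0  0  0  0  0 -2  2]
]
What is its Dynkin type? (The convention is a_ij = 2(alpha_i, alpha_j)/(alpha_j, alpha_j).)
C7

The matrix has rank 7 with 2's on the diagonal. Reading the off-diagonal entries as Dynkin edges (a single edge where a_ij = a_ji = -1; a double or triple edge where a_ij * a_ji = 2 or 3), the diagram is a chain of 7 nodes with a double edge at one end; the terminal node there is the unique long simple root (C_7). One simple-root ordering that puts it in standard form is (alpha_5, alpha_4, alpha_1, alpha_2, alpha_3, alpha_6, alpha_7). So the algebra is type C_7, i.e. sp(14).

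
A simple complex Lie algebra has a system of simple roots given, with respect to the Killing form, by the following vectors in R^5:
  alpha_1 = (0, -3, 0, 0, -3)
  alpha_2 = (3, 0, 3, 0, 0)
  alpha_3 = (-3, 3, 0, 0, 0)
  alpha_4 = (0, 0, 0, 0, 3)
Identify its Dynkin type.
Compute the Cartan integers a_ij = 2(alpha_i, alpha_j)/(alpha_j, alpha_j); the resulting 4x4 Cartan matrix is
[[2, 0, -1, -2], [0, 2, -1, 0], [-1, -1, 2, 0], [-1, 0, 0, 2]].
The roots have two lengths (squared-length ratio 2:1); the short ones are alpha_{4}. The associated Dynkin diagram is a chain of 4 nodes with a double edge at one end; the terminal node there is the unique short simple root (B_4), so the type is B_4 (the algebra so(9)).

B4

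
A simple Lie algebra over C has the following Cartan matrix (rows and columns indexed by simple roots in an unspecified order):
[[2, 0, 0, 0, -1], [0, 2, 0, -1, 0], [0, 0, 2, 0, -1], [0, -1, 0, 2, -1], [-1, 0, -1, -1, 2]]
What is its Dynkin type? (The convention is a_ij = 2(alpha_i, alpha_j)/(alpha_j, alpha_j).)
The matrix has rank 5 with 2's on the diagonal. Reading the off-diagonal entries as Dynkin edges (a single edge where a_ij = a_ji = -1; a double or triple edge where a_ij * a_ji = 2 or 3), the diagram is a chain of 3 nodes with a fork of two nodes at one end (D_5). One simple-root ordering that puts it in standard form is (alpha_2, alpha_4, alpha_5, alpha_3, alpha_1). So the algebra is type D_5, i.e. so(10).

D5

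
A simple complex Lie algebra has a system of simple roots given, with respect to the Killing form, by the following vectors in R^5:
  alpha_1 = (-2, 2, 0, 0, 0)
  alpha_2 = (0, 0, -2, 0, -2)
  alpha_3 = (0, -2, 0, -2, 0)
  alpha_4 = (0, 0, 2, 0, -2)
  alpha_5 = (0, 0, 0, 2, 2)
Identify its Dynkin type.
Compute the Cartan integers a_ij = 2(alpha_i, alpha_j)/(alpha_j, alpha_j); the resulting 5x5 Cartan matrix is
[[2, 0, -1, 0, 0], [0, 2, 0, 0, -1], [-1, 0, 2, 0, -1], [0, 0, 0, 2, -1], [0, -1, -1, -1, 2]].
All simple roots have the same length, so the diagram is simply laced. The associated Dynkin diagram is a chain of 3 nodes with a fork of two nodes at one end (D_5), so the type is D_5 (the algebra so(10)).

type D_5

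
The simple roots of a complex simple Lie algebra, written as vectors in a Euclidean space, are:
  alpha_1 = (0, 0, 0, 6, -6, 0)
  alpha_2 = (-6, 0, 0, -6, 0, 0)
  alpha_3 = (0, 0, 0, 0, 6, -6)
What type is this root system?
Compute the Cartan integers a_ij = 2(alpha_i, alpha_j)/(alpha_j, alpha_j); the resulting 3x3 Cartan matrix is
[[2, -1, -1], [-1, 2, 0], [-1, 0, 2]].
All simple roots have the same length, so the diagram is simply laced. The associated Dynkin diagram is a chain of 3 nodes with single edges (A_3), so the type is A_3 (the algebra sl(4)).

A3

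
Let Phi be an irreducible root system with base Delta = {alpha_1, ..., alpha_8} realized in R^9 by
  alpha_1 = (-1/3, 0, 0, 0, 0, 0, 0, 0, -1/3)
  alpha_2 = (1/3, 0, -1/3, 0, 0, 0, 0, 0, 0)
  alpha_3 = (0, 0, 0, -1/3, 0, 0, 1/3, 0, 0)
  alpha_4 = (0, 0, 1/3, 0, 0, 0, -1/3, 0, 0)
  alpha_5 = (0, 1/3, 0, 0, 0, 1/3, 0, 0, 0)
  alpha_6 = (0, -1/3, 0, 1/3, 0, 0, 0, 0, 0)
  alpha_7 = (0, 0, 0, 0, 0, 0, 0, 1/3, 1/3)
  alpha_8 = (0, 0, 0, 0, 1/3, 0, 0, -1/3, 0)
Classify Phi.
Compute the Cartan integers a_ij = 2(alpha_i, alpha_j)/(alpha_j, alpha_j); the resulting 8x8 Cartan matrix is
[[2, -1, 0, 0, 0, 0, -1, 0], [-1, 2, 0, -1, 0, 0, 0, 0], [0, 0, 2, -1, 0, -1, 0, 0], [0, -1, -1, 2, 0, 0, 0, 0], [0, 0, 0, 0, 2, -1, 0, 0], [0, 0, -1, 0, -1, 2, 0, 0], [-1, 0, 0, 0, 0, 0, 2, -1], [0, 0, 0, 0, 0, 0, -1, 2]].
All simple roots have the same length, so the diagram is simply laced. The associated Dynkin diagram is a chain of 8 nodes with single edges (A_8), so the type is A_8 (the algebra sl(9)).

type A_8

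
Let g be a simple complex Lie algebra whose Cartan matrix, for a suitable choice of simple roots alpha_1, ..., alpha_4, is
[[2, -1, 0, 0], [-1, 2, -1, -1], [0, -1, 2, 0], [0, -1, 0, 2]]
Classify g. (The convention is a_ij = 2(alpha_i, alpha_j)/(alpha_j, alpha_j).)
The matrix has rank 4 with 2's on the diagonal. Reading the off-diagonal entries as Dynkin edges (a single edge where a_ij = a_ji = -1; a double or triple edge where a_ij * a_ji = 2 or 3), the diagram is a chain of 2 nodes with a fork of two nodes at one end (D_4). One simple-root ordering that puts it in standard form is (alpha_3, alpha_2, alpha_1, alpha_4). So the algebra is type D_4, i.e. so(8).

type D_4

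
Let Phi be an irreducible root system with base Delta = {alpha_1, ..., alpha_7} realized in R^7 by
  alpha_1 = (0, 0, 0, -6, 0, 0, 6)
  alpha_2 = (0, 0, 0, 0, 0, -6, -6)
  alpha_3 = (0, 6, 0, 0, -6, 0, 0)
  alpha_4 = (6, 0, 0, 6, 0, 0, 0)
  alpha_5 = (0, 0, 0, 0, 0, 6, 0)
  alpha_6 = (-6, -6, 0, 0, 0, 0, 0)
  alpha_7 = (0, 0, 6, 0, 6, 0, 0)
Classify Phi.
B_7 (so(15))

Compute the Cartan integers a_ij = 2(alpha_i, alpha_j)/(alpha_j, alpha_j); the resulting 7x7 Cartan matrix is
[[2, -1, 0, -1, 0, 0, 0], [-1, 2, 0, 0, -2, 0, 0], [0, 0, 2, 0, 0, -1, -1], [-1, 0, 0, 2, 0, -1, 0], [0, -1, 0, 0, 2, 0, 0], [0, 0, -1, -1, 0, 2, 0], [0, 0, -1, 0, 0, 0, 2]].
The roots have two lengths (squared-length ratio 2:1); the short ones are alpha_{5}. The associated Dynkin diagram is a chain of 7 nodes with a double edge at one end; the terminal node there is the unique short simple root (B_7), so the type is B_7 (the algebra so(15)).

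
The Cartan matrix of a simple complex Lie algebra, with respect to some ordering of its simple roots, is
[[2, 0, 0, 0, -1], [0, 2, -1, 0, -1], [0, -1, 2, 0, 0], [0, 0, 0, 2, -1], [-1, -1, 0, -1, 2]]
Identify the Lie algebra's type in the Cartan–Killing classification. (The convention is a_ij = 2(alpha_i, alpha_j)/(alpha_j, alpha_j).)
D_5 (so(10))

The matrix has rank 5 with 2's on the diagonal. Reading the off-diagonal entries as Dynkin edges (a single edge where a_ij = a_ji = -1; a double or triple edge where a_ij * a_ji = 2 or 3), the diagram is a chain of 3 nodes with a fork of two nodes at one end (D_5). One simple-root ordering that puts it in standard form is (alpha_3, alpha_2, alpha_5, alpha_1, alpha_4). So the algebra is type D_5, i.e. so(10).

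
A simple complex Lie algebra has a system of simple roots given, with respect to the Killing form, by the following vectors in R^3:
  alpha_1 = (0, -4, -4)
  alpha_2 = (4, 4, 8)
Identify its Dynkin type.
G2

Compute the Cartan integers a_ij = 2(alpha_i, alpha_j)/(alpha_j, alpha_j); the resulting 2x2 Cartan matrix is
[[2, -1], [-3, 2]].
The roots have two lengths (squared-length ratio 3:1); the short ones are alpha_{1}. The associated Dynkin diagram is two nodes joined by a triple edge (G_2), so the type is G_2.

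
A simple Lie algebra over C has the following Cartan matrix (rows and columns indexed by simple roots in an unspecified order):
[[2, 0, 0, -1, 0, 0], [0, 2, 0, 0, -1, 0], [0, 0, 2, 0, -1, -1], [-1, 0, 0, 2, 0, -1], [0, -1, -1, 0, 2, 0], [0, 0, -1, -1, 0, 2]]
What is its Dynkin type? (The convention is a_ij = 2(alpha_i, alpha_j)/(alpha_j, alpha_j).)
A_6

The matrix has rank 6 with 2's on the diagonal. Reading the off-diagonal entries as Dynkin edges (a single edge where a_ij = a_ji = -1; a double or triple edge where a_ij * a_ji = 2 or 3), the diagram is a chain of 6 nodes with single edges (A_6). One simple-root ordering that puts it in standard form is (alpha_1, alpha_4, alpha_6, alpha_3, alpha_5, alpha_2). So the algebra is type A_6, i.e. sl(7).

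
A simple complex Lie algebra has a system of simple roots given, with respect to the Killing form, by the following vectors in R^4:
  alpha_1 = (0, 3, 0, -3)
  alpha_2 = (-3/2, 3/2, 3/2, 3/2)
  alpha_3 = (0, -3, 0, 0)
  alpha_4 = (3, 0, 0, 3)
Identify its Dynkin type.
F4

Compute the Cartan integers a_ij = 2(alpha_i, alpha_j)/(alpha_j, alpha_j); the resulting 4x4 Cartan matrix is
[[2, 0, -2, -1], [0, 2, -1, 0], [-1, -1, 2, 0], [-1, 0, 0, 2]].
The roots have two lengths (squared-length ratio 2:1); the short ones are alpha_{2,3}. The associated Dynkin diagram is a chain of 4 nodes with a double edge between the middle two (F_4), so the type is F_4.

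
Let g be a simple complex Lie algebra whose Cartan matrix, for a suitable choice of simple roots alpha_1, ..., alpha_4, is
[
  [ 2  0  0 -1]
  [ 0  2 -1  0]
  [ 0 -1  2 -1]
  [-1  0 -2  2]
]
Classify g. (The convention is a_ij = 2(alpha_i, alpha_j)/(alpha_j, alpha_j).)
The matrix has rank 4 with 2's on the diagonal. Reading the off-diagonal entries as Dynkin edges (a single edge where a_ij = a_ji = -1; a double or triple edge where a_ij * a_ji = 2 or 3), the diagram is a chain of 4 nodes with a double edge between the middle two (F_4). One simple-root ordering that puts it in standard form is (alpha_1, alpha_4, alpha_3, alpha_2). So the algebra is type F_4.

F4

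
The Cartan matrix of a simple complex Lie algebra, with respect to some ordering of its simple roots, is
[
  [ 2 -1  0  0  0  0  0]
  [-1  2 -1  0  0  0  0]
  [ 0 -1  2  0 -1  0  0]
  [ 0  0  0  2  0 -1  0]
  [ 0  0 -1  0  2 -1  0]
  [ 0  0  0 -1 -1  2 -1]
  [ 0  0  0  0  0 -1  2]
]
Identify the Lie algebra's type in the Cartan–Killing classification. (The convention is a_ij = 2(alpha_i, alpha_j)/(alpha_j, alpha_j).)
The matrix has rank 7 with 2's on the diagonal. Reading the off-diagonal entries as Dynkin edges (a single edge where a_ij = a_ji = -1; a double or triple edge where a_ij * a_ji = 2 or 3), the diagram is a chain of 5 nodes with a fork of two nodes at one end (D_7). One simple-root ordering that puts it in standard form is (alpha_1, alpha_2, alpha_3, alpha_5, alpha_6, alpha_7, alpha_4). So the algebra is type D_7, i.e. so(14).

D_7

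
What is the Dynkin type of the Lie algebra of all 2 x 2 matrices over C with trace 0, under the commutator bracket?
A1

This is sl(2), which has dimension 2^2 - 1 = 3 and rank 2 - 1 = 1 (a Cartan subalgebra is the diagonal traceless matrices). In the classification of classical Lie algebras, the special linear algebra sl(n+1) has type A_n; here n = 1, so the Dynkin diagram is a chain of 1 nodes with single edges (A_1). Hence the type is A_1.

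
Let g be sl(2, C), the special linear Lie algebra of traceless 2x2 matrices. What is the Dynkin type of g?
A_1 (sl(2))

This is sl(2), which has dimension 2^2 - 1 = 3 and rank 2 - 1 = 1 (a Cartan subalgebra is the diagonal traceless matrices). In the classification of classical Lie algebras, the special linear algebra sl(n+1) has type A_n; here n = 1, so the Dynkin diagram is a chain of 1 nodes with single edges (A_1). Hence the type is A_1.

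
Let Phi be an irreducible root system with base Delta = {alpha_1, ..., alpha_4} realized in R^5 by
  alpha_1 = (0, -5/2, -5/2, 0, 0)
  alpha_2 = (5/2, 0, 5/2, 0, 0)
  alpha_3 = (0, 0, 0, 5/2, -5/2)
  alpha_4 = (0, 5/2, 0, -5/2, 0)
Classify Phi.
type A_4

Compute the Cartan integers a_ij = 2(alpha_i, alpha_j)/(alpha_j, alpha_j); the resulting 4x4 Cartan matrix is
[[2, -1, 0, -1], [-1, 2, 0, 0], [0, 0, 2, -1], [-1, 0, -1, 2]].
All simple roots have the same length, so the diagram is simply laced. The associated Dynkin diagram is a chain of 4 nodes with single edges (A_4), so the type is A_4 (the algebra sl(5)).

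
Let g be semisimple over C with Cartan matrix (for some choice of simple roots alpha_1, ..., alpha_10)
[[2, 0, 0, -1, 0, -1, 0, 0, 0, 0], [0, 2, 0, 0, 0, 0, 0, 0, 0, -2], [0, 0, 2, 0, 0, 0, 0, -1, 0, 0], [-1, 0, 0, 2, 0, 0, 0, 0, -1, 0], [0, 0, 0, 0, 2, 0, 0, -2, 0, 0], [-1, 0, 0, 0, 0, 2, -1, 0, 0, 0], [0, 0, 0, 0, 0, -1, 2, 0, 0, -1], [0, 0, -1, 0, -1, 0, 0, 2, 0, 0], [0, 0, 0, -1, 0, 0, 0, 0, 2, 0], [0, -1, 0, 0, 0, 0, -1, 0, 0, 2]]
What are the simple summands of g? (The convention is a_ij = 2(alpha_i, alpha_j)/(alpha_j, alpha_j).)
The diagram associated to this matrix has two connected components: the simple roots {alpha_3, alpha_5, alpha_8} form a chain of 3 nodes with a double edge at one end; the terminal node there is the unique long simple root (C_3), and {alpha_1, alpha_2, alpha_4, alpha_6, alpha_7, alpha_9, alpha_10} form a chain of 7 nodes with a double edge at one end; the terminal node there is the unique long simple root (C_7). A semisimple Lie algebra decomposes uniquely as the direct sum of simple ideals, one per connected component of its Dynkin diagram, so g ≅ C_3 ⊕ C_7 (dimension 21 + 105 = 126).

type C_3 + type C_7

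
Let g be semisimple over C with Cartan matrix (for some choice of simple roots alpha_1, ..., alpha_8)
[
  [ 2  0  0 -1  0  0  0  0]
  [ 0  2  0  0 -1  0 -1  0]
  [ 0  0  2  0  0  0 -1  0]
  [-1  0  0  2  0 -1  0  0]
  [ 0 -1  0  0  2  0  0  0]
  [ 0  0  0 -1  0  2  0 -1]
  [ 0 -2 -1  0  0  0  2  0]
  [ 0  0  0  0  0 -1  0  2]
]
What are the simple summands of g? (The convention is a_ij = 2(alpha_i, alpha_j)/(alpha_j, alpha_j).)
The diagram associated to this matrix has two connected components: the simple roots {alpha_1, alpha_4, alpha_6, alpha_8} form a chain of 4 nodes with single edges (A_4), and {alpha_2, alpha_3, alpha_5, alpha_7} form a chain of 4 nodes with a double edge between the middle two (F_4). A semisimple Lie algebra decomposes uniquely as the direct sum of simple ideals, one per connected component of its Dynkin diagram, so g ≅ A_4 ⊕ F_4 (dimension 24 + 52 = 76).

A_4 (sl(5)) + F_4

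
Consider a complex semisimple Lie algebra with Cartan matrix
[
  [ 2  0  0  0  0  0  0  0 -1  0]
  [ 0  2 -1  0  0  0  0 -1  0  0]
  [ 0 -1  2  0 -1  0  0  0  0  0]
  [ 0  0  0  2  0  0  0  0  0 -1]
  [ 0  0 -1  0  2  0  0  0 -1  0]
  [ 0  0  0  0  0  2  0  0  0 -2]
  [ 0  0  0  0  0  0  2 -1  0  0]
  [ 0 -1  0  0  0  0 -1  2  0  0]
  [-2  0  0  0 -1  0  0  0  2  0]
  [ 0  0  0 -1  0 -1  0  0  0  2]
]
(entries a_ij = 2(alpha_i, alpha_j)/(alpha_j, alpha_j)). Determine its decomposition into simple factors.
type B_7 ⊕ type C_3

The diagram associated to this matrix has two connected components: the simple roots {alpha_1, alpha_2, alpha_3, alpha_5, alpha_7, alpha_8, alpha_9} form a chain of 7 nodes with a double edge at one end; the terminal node there is the unique short simple root (B_7), and {alpha_4, alpha_6, alpha_10} form a chain of 3 nodes with a double edge at one end; the terminal node there is the unique long simple root (C_3). A semisimple Lie algebra decomposes uniquely as the direct sum of simple ideals, one per connected component of its Dynkin diagram, so g ≅ B_7 ⊕ C_3 (dimension 105 + 21 = 126).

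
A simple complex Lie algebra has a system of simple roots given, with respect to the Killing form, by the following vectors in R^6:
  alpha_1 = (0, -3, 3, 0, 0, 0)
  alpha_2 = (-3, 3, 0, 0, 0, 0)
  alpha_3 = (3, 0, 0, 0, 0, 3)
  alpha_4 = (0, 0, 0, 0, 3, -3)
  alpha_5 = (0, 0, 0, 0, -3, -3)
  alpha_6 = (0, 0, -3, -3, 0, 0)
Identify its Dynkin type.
D6

Compute the Cartan integers a_ij = 2(alpha_i, alpha_j)/(alpha_j, alpha_j); the resulting 6x6 Cartan matrix is
[[2, -1, 0, 0, 0, -1], [-1, 2, -1, 0, 0, 0], [0, -1, 2, -1, -1, 0], [0, 0, -1, 2, 0, 0], [0, 0, -1, 0, 2, 0], [-1, 0, 0, 0, 0, 2]].
All simple roots have the same length, so the diagram is simply laced. The associated Dynkin diagram is a chain of 4 nodes with a fork of two nodes at one end (D_6), so the type is D_6 (the algebra so(12)).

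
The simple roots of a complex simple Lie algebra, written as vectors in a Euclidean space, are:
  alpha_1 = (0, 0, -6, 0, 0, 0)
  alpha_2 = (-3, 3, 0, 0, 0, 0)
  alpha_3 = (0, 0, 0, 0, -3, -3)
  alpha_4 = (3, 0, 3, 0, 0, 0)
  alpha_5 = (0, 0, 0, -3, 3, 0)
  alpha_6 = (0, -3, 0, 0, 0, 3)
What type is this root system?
Compute the Cartan integers a_ij = 2(alpha_i, alpha_j)/(alpha_j, alpha_j); the resulting 6x6 Cartan matrix is
[[2, 0, 0, -2, 0, 0], [0, 2, 0, -1, 0, -1], [0, 0, 2, 0, -1, -1], [-1, -1, 0, 2, 0, 0], [0, 0, -1, 0, 2, 0], [0, -1, -1, 0, 0, 2]].
The roots have two lengths (squared-length ratio 2:1); the short ones are alpha_{2,3,4,5,6}. The associated Dynkin diagram is a chain of 6 nodes with a double edge at one end; the terminal node there is the unique long simple root (C_6), so the type is C_6 (the algebra sp(12)).

C_6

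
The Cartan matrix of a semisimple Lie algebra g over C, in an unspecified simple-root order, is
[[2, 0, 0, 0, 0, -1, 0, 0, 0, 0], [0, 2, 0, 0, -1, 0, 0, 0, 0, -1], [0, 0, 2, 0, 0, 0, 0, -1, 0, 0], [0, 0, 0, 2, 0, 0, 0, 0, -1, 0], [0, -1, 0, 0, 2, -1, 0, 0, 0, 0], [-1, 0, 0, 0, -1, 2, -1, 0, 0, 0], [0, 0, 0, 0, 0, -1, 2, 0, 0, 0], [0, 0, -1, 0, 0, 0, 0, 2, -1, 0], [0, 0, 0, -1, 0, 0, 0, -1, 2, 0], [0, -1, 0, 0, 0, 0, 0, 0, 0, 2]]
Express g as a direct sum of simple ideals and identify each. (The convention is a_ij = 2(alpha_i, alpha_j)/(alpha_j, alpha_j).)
A_4 ⊕ D_6

The diagram associated to this matrix has two connected components: the simple roots {alpha_3, alpha_4, alpha_8, alpha_9} form a chain of 4 nodes with single edges (A_4), and {alpha_1, alpha_2, alpha_5, alpha_6, alpha_7, alpha_10} form a chain of 4 nodes with a fork of two nodes at one end (D_6). A semisimple Lie algebra decomposes uniquely as the direct sum of simple ideals, one per connected component of its Dynkin diagram, so g ≅ A_4 ⊕ D_6 (dimension 24 + 66 = 90).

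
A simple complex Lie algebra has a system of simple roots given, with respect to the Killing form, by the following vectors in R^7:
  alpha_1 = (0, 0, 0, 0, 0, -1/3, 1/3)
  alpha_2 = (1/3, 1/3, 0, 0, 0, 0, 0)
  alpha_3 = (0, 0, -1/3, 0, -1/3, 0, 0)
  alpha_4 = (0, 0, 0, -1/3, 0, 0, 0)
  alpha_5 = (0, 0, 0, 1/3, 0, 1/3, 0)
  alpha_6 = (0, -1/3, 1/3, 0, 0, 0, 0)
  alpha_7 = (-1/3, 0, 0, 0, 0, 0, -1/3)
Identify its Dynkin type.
B_7 (so(15))

Compute the Cartan integers a_ij = 2(alpha_i, alpha_j)/(alpha_j, alpha_j); the resulting 7x7 Cartan matrix is
[[2, 0, 0, 0, -1, 0, -1], [0, 2, 0, 0, 0, -1, -1], [0, 0, 2, 0, 0, -1, 0], [0, 0, 0, 2, -1, 0, 0], [-1, 0, 0, -2, 2, 0, 0], [0, -1, -1, 0, 0, 2, 0], [-1, -1, 0, 0, 0, 0, 2]].
The roots have two lengths (squared-length ratio 2:1); the short ones are alpha_{4}. The associated Dynkin diagram is a chain of 7 nodes with a double edge at one end; the terminal node there is the unique short simple root (B_7), so the type is B_7 (the algebra so(15)).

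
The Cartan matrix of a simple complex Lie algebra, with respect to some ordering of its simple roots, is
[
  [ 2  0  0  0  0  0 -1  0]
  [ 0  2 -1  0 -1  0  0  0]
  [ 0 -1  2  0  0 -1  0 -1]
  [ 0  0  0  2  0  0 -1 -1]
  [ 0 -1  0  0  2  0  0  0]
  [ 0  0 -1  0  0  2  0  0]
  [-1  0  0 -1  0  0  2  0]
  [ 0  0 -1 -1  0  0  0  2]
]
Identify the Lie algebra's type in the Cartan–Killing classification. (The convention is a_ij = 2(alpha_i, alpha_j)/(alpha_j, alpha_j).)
The matrix has rank 8 with 2's on the diagonal. Reading the off-diagonal entries as Dynkin edges (a single edge where a_ij = a_ji = -1; a double or triple edge where a_ij * a_ji = 2 or 3), the diagram is a chain of 7 nodes with one extra node attached to the third node from one end (E_8). One simple-root ordering that puts it in standard form is (alpha_5, alpha_6, alpha_2, alpha_3, alpha_8, alpha_4, alpha_7, alpha_1). So the algebra is type E_8.

E8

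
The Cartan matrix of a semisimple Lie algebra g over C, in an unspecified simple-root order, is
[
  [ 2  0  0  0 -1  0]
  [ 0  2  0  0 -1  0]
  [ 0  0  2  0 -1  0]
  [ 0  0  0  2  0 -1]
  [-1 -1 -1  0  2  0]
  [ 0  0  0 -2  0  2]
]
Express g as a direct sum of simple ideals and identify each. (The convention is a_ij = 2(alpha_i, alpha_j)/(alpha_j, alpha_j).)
B_2 + D_4

The diagram associated to this matrix has two connected components: the simple roots {alpha_4, alpha_6} form a chain of 2 nodes with a double edge at one end; the terminal node there is the unique short simple root (B_2), and {alpha_1, alpha_2, alpha_3, alpha_5} form a chain of 2 nodes with a fork of two nodes at one end (D_4). A semisimple Lie algebra decomposes uniquely as the direct sum of simple ideals, one per connected component of its Dynkin diagram, so g ≅ B_2 ⊕ D_4 (dimension 10 + 28 = 38).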